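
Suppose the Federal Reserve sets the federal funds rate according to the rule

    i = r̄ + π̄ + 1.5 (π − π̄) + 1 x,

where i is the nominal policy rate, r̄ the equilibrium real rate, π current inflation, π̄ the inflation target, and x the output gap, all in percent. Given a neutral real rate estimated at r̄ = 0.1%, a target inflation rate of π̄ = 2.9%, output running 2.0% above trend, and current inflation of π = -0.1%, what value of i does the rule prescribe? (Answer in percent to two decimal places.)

Output 2.0% above potential → x = 2.0.
i = 0.1 + 2.9 + 1.5 × (-0.1 − 2.9) + 1 × 2.0
   = 0.1 + 2.9 − 4.5 + 2 = 0.50

0.50%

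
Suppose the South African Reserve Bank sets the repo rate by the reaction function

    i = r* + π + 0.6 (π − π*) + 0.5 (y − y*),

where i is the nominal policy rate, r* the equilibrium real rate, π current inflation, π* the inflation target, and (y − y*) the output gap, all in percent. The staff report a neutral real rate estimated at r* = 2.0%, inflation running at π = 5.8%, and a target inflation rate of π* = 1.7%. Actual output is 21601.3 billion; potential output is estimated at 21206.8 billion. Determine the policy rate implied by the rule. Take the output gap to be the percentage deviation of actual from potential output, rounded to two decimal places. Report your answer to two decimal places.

11.19%

Output gap = 100 × (21601.3 − 21206.8) / 21206.8 = 1.86%.
i = 2.00 + 5.80 + 0.6 × (5.80 − 1.70) + 0.5 × 1.86
   = 2.00 + 5.8 + 2.46 + 0.93 = 11.19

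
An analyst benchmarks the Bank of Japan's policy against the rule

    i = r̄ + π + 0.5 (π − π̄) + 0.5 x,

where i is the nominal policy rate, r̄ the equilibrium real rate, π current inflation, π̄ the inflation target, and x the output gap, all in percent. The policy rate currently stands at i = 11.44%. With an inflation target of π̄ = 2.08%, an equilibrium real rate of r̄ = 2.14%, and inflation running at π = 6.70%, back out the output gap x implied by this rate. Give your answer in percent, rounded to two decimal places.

0.5 x = 11.44 − 2.14 − 6.70 − 0.5 × (6.70 − 2.08) = 0.29
x = 0.29 / 0.5 = 0.58

0.58%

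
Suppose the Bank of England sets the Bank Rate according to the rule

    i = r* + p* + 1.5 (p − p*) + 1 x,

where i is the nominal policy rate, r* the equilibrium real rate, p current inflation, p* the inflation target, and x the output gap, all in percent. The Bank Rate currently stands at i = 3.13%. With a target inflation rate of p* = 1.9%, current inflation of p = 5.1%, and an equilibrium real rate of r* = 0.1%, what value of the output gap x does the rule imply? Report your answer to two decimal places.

1 x = 3.13 − 0.1 − 1.9 − 1.5 × (5.1 − 1.9) = -3.67
x = -3.67 / 1 = -3.67

-3.67%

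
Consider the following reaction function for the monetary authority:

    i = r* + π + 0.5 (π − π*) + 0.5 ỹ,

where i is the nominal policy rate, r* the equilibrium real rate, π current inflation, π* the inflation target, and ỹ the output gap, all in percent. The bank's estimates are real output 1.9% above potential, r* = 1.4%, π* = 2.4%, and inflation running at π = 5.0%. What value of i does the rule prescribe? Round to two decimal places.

Output 1.9% above potential → ỹ = 1.9.
i = 1.4 + 5.0 + 0.5 × (5.0 − 2.4) + 0.5 × 1.9
   = 1.4 + 5 + 1.3 + 0.95 = 8.65

8.65%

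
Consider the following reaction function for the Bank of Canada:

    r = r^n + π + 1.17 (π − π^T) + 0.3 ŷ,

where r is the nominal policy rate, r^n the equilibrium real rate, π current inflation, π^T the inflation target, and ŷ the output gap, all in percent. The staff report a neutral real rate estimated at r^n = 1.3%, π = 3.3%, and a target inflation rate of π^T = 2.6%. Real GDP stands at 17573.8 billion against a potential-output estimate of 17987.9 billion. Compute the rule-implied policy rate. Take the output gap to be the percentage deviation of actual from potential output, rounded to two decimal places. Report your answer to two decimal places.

4.73%

Output gap = 100 × (17573.8 − 17987.9) / 17987.9 = -2.30%.
r = 1.30 + 3.30 + 1.17 × (3.30 − 2.60) + 0.3 × (-2.30)
   = 1.30 + 3.3 + 0.819 − 0.69 = 4.73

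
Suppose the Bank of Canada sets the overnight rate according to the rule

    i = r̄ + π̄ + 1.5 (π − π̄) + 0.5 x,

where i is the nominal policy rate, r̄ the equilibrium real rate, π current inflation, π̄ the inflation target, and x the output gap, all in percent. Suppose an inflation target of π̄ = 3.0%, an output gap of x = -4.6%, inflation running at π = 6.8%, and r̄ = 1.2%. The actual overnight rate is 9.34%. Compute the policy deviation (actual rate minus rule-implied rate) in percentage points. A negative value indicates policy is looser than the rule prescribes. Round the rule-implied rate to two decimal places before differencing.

i = 1.2 + 3.0 + 1.5 × (6.8 − 3.0) + 0.5 × (-4.6)
   = 1.2 + 3 + 5.7 − 2.3 = 7.60
Deviation = 9.34 − 7.60 = 1.74 pp.

1.74 pp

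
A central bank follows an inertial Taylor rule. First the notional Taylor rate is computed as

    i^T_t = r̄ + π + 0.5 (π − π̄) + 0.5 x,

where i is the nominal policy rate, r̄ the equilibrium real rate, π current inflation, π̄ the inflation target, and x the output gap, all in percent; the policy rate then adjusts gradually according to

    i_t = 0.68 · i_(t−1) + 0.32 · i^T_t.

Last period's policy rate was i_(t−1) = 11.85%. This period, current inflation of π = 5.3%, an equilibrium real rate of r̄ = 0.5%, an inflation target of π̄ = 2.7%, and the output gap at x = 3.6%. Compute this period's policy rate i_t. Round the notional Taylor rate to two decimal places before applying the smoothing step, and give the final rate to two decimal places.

i^T_t = 0.5 + 5.3 + 0.5 × (5.3 − 2.7) + 0.5 × 3.6
   = 0.5 + 5.3 + 1.3 + 1.8 = 8.90
i_t = 0.68 × 11.85 + 0.32 × 8.90 = 8.058 + 2.848 = 10.91

10.91%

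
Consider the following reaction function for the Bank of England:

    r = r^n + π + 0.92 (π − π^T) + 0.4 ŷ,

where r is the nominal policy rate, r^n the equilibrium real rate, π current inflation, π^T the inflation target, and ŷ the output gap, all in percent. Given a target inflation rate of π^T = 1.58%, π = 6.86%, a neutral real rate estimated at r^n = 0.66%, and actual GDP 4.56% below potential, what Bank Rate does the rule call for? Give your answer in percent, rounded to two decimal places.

Output 4.56% below potential → ŷ = -4.56.
r = 0.66 + 6.86 + 0.92 × (6.86 − 1.58) + 0.4 × (-4.56)
   = 0.66 + 6.86 + 4.8576 − 1.824 = 10.55

10.55%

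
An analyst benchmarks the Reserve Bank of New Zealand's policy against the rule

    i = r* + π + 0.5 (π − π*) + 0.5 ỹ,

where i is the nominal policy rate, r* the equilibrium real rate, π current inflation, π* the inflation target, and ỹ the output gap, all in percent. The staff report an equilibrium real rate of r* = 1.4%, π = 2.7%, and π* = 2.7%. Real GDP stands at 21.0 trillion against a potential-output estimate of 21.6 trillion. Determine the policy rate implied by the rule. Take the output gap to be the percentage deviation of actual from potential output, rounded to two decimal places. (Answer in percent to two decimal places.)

2.71%

Output gap = 100 × (21.0 − 21.6) / 21.6 = -2.78%.
i = 1.40 + 2.70 + 0.5 × (2.70 − 2.70) + 0.5 × (-2.78)
   = 1.40 + 2.7 + 0 − 1.39 = 2.71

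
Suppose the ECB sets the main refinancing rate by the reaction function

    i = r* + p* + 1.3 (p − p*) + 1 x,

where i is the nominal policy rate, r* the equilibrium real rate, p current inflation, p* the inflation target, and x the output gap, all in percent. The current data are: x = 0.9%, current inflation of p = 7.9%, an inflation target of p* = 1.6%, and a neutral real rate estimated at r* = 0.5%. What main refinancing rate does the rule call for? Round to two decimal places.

11.19%

i = 0.5 + 1.6 + 1.3 × (7.9 − 1.6) + 1 × 0.9
   = 0.5 + 1.6 + 8.19 + 0.9 = 11.19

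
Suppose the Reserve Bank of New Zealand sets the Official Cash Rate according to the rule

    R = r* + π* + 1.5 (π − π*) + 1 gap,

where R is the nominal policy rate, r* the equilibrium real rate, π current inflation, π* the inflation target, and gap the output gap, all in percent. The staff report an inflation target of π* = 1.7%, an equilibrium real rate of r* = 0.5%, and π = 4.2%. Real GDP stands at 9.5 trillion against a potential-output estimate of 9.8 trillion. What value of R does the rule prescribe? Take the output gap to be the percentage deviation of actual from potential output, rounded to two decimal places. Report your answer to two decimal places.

2.89%

Output gap = 100 × (9.5 − 9.8) / 9.8 = -3.06%.
R = 0.50 + 1.70 + 1.5 × (4.20 − 1.70) + 1 × (-3.06)
   = 0.50 + 1.7 + 3.75 − 3.06 = 2.89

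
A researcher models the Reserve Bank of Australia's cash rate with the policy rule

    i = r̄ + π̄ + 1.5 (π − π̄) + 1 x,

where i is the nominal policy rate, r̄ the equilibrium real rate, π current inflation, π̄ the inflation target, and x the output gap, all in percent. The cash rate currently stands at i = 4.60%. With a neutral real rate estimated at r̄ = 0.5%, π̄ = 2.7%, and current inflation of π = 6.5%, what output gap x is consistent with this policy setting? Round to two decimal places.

-4.30%

1 x = 4.60 − 0.5 − 2.7 − 1.5 × (6.5 − 2.7) = -4.3
x = -4.3 / 1 = -4.30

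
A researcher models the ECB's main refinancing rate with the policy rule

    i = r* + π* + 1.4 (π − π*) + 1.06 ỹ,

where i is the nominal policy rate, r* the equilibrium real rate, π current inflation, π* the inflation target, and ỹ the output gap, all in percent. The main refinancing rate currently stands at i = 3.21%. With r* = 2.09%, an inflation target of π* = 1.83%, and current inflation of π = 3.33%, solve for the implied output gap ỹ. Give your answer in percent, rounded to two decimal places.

-2.65%

1.06 ỹ = 3.21 − 2.09 − 1.83 − 1.4 × (3.33 − 1.83) = -2.81
ỹ = -2.81 / 1.06 = -2.65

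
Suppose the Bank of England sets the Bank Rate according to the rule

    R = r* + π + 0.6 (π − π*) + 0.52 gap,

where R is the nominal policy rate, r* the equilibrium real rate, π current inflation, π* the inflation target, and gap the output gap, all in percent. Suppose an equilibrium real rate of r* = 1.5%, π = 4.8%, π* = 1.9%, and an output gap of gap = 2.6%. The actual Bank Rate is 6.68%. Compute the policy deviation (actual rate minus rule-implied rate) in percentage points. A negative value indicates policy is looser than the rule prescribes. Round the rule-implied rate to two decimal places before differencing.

R = 1.5 + 4.8 + 0.6 × (4.8 − 1.9) + 0.52 × 2.6
   = 1.5 + 4.8 + 1.74 + 1.352 = 9.39
Deviation = 6.68 − 9.39 = -2.71 pp.

-2.71 pp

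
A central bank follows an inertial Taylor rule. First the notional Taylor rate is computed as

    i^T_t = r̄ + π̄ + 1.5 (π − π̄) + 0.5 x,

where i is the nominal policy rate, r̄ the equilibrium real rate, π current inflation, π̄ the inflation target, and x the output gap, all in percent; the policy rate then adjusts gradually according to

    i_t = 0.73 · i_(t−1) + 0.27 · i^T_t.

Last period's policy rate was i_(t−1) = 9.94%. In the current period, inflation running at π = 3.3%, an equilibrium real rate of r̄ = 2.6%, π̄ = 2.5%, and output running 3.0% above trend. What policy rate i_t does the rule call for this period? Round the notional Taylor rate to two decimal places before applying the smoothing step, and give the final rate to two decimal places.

Output 3.0% above potential → x = 3.0.
i^T_t = 2.6 + 2.5 + 1.5 × (3.3 − 2.5) + 0.5 × 3.0
   = 2.6 + 2.5 + 1.2 + 1.5 = 7.80
i_t = 0.73 × 9.94 + 0.27 × 7.80 = 7.2562 + 2.106 = 9.36

9.36%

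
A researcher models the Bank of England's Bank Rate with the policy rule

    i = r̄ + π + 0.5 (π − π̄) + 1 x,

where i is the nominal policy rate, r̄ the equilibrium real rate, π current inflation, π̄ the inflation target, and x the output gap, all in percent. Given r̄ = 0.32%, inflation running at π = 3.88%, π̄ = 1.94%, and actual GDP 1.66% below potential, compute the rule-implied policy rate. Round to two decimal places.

3.51%

Output 1.66% below potential → x = -1.66.
i = 0.32 + 3.88 + 0.5 × (3.88 − 1.94) + 1 × (-1.66)
   = 0.32 + 3.88 + 0.97 − 1.66 = 3.51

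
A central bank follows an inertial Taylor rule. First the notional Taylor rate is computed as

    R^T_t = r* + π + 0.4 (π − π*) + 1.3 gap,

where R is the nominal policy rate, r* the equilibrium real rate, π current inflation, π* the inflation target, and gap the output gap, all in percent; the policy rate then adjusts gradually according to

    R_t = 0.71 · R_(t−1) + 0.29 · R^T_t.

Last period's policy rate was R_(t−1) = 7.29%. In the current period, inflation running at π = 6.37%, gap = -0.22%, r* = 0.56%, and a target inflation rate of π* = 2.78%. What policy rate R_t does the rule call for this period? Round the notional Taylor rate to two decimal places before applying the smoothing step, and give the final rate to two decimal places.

R^T_t = 0.56 + 6.37 + 0.4 × (6.37 − 2.78) + 1.3 × (-0.22)
   = 0.56 + 6.37 + 1.436 − 0.286 = 8.08
R_t = 0.71 × 7.29 + 0.29 × 8.08 = 5.1759 + 2.3432 = 7.52

7.52%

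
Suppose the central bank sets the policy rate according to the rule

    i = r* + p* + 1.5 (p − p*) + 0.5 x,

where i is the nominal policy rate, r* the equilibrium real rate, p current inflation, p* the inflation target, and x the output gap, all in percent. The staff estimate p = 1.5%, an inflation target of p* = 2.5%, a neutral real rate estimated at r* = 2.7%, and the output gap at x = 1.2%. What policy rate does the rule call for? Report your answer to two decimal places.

4.30%

i = 2.7 + 2.5 + 1.5 × (1.5 − 2.5) + 0.5 × 1.2
   = 2.7 + 2.5 − 1.5 + 0.6 = 4.30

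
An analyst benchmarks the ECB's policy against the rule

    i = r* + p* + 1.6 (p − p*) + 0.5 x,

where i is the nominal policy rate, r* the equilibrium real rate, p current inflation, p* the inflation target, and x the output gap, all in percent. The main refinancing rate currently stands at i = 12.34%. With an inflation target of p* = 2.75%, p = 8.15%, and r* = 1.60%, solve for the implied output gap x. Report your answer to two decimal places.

0.5 x = 12.34 − 1.60 − 2.75 − 1.6 × (8.15 − 2.75) = -0.65
x = -0.65 / 0.5 = -1.30

-1.30%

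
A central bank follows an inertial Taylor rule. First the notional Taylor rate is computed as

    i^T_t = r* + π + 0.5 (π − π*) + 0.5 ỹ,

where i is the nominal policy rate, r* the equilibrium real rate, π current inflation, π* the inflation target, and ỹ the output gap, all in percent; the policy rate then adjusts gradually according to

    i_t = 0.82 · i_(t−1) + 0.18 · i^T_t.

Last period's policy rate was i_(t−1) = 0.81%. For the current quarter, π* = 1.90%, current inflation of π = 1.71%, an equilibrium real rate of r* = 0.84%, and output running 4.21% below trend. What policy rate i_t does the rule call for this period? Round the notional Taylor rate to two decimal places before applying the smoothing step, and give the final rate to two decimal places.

Output 4.21% below potential → ỹ = -4.21.
i^T_t = 0.84 + 1.71 + 0.5 × (1.71 − 1.90) + 0.5 × (-4.21)
   = 0.84 + 1.71 − 0.095 − 2.105 = 0.35
i_t = 0.82 × 0.81 + 0.18 × 0.35 = 0.6642 + 0.063 = 0.73

0.73%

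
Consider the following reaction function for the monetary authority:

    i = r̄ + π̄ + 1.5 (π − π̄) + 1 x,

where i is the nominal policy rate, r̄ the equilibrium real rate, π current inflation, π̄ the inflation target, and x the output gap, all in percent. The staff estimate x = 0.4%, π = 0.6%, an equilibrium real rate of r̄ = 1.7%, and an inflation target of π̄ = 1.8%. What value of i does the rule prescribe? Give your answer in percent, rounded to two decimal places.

i = 1.7 + 1.8 + 1.5 × (0.6 − 1.8) + 1 × 0.4
   = 1.7 + 1.8 − 1.8 + 0.4 = 2.10

2.10%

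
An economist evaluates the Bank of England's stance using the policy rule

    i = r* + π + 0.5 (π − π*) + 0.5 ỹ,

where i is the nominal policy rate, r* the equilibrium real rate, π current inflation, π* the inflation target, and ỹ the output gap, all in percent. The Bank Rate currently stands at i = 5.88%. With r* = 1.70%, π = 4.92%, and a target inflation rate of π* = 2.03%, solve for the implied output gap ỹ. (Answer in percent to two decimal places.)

0.5 ỹ = 5.88 − 1.70 − 4.92 − 0.5 × (4.92 − 2.03) = -2.185
ỹ = -2.185 / 0.5 = -4.37

-4.37%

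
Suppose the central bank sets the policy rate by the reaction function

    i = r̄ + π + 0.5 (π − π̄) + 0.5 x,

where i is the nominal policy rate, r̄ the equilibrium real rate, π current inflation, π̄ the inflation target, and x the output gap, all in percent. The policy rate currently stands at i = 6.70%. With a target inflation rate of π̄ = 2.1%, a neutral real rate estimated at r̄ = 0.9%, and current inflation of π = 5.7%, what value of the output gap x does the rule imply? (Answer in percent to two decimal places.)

-3.40%

0.5 x = 6.70 − 0.9 − 5.7 − 0.5 × (5.7 − 2.1) = -1.7
x = -1.7 / 0.5 = -3.40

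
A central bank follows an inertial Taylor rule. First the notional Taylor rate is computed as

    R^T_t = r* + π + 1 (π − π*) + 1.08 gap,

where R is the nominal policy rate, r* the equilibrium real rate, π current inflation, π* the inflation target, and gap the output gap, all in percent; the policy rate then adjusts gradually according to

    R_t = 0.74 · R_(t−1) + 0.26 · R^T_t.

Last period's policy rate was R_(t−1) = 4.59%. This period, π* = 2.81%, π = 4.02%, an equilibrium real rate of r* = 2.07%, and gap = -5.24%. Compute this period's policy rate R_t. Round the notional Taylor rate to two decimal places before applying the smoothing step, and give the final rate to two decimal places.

R^T_t = 2.07 + 4.02 + 1 × (4.02 − 2.81) + 1.08 × (-5.24)
   = 2.07 + 4.02 + 1.21 − 5.6592 = 1.64
R_t = 0.74 × 4.59 + 0.26 × 1.64 = 3.3966 + 0.4264 = 3.82

3.82%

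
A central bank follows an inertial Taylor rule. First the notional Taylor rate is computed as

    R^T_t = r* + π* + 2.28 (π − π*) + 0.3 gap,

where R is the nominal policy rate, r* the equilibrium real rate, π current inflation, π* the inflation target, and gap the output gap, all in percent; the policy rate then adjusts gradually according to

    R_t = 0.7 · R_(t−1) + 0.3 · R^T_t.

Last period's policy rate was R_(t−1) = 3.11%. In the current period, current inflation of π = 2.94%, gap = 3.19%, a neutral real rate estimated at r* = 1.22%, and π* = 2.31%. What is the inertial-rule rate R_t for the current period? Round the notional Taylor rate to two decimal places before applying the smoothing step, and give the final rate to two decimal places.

3.95%

R^T_t = 1.22 + 2.31 + 2.28 × (2.94 − 2.31) + 0.3 × 3.19
   = 1.22 + 2.31 + 1.4364 + 0.957 = 5.92
R_t = 0.7 × 3.11 + 0.3 × 5.92 = 2.177 + 1.776 = 3.95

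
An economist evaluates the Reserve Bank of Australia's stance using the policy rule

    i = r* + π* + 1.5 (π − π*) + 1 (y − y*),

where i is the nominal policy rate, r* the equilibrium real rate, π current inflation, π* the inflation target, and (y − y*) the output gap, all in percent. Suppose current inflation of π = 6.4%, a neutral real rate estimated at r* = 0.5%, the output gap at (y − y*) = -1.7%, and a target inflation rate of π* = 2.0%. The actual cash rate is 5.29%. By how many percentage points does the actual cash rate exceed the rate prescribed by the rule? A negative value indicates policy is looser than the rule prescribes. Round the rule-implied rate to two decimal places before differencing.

i = 0.5 + 2.0 + 1.5 × (6.4 − 2.0) + 1 × (-1.7)
   = 0.5 + 2 + 6.6 − 1.7 = 7.40
Deviation = 5.29 − 7.40 = -2.11 pp.

-2.11 pp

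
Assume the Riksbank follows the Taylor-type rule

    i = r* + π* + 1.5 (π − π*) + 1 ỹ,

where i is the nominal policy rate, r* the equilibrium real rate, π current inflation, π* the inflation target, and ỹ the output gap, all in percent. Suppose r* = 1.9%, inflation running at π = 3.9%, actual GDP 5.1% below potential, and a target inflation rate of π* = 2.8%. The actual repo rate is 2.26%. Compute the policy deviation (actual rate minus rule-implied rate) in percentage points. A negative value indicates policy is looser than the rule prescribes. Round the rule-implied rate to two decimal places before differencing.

1.01 pp

Output 5.1% below potential → ỹ = -5.1.
i = 1.9 + 2.8 + 1.5 × (3.9 − 2.8) + 1 × (-5.1)
   = 1.9 + 2.8 + 1.65 − 5.1 = 1.25
Deviation = 2.26 − 1.25 = 1.01 pp.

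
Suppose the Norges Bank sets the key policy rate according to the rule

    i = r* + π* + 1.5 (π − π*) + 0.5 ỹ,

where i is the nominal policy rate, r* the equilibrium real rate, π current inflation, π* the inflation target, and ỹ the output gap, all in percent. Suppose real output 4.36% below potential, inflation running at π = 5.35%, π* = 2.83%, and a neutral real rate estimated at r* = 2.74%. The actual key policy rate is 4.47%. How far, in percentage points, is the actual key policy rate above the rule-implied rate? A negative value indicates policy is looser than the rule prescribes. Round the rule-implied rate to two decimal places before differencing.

-2.70 pp

Output 4.36% below potential → ỹ = -4.36.
i = 2.74 + 2.83 + 1.5 × (5.35 − 2.83) + 0.5 × (-4.36)
   = 2.74 + 2.83 + 3.78 − 2.18 = 7.17
Deviation = 4.47 − 7.17 = -2.70 pp.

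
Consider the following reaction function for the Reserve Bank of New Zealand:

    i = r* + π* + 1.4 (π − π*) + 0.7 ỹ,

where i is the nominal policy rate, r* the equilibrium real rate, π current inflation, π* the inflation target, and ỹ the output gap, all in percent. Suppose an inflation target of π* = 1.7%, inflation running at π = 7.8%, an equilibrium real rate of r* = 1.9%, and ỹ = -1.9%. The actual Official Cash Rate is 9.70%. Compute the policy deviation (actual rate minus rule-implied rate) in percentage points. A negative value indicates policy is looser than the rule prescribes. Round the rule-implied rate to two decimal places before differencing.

i = 1.9 + 1.7 + 1.4 × (7.8 − 1.7) + 0.7 × (-1.9)
   = 1.9 + 1.7 + 8.54 − 1.33 = 10.81
Deviation = 9.70 − 10.81 = -1.11 pp.

-1.11 pp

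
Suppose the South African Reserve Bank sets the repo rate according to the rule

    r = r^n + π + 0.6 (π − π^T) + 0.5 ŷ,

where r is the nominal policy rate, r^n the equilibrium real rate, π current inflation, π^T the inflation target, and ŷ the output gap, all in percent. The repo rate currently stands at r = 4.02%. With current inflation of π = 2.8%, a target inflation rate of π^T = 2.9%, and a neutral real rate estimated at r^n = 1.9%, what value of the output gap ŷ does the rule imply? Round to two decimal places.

0.5 ŷ = 4.02 − 1.9 − 2.8 − 0.6 × (2.8 − 2.9) = -0.62
ŷ = -0.62 / 0.5 = -1.24

-1.24%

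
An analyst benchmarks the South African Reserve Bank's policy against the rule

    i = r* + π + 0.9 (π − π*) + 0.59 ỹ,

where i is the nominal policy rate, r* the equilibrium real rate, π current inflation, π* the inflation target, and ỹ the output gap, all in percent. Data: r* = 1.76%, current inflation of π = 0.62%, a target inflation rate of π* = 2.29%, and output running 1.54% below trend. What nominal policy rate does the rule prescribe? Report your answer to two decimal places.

-0.03%

Output 1.54% below potential → ỹ = -1.54.
i = 1.76 + 0.62 + 0.9 × (0.62 − 2.29) + 0.59 × (-1.54)
   = 1.76 + 0.62 − 1.503 − 0.9086 = -0.03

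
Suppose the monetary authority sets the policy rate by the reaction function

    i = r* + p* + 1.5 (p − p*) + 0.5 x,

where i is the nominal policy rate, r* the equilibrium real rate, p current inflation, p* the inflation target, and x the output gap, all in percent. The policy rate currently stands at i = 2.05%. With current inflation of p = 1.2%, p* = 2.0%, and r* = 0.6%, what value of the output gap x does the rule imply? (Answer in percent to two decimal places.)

0.5 x = 2.05 − 0.6 − 2.0 − 1.5 × (1.2 − 2.0) = 0.65
x = 0.65 / 0.5 = 1.30

1.30%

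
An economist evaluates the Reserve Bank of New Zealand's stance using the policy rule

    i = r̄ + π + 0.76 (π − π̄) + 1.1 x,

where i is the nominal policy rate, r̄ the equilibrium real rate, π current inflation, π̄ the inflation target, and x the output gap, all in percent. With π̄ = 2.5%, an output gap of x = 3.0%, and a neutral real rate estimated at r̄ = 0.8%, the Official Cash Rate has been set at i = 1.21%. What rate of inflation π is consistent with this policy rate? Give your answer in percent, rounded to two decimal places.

-0.56%

Collecting π: i = r̄ + (1 + 0.76) π − 0.76 π̄ + 1.1 x
1.76 π = 1.21 − 0.8 + 0.76 × 2.5 − 1.1 × 3.0 = -0.99
π = -0.99 / 1.76 = -0.56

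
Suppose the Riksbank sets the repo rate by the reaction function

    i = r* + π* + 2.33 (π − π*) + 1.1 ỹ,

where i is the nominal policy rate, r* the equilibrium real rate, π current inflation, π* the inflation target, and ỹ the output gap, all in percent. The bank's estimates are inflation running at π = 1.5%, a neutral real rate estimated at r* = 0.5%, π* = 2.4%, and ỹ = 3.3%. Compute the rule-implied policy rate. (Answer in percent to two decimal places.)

i = 0.5 + 2.4 + 2.33 × (1.5 − 2.4) + 1.1 × 3.3
   = 0.5 + 2.4 − 2.097 + 3.63 = 4.43

4.43%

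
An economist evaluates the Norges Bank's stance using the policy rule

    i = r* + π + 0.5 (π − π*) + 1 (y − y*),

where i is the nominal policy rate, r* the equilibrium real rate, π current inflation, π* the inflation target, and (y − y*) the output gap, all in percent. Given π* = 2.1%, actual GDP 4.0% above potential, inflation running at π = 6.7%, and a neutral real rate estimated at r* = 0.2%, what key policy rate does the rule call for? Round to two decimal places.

13.20%

Output 4.0% above potential → (y − y*) = 4.0.
i = 0.2 + 6.7 + 0.5 × (6.7 − 2.1) + 1 × 4.0
   = 0.2 + 6.7 + 2.3 + 4 = 13.20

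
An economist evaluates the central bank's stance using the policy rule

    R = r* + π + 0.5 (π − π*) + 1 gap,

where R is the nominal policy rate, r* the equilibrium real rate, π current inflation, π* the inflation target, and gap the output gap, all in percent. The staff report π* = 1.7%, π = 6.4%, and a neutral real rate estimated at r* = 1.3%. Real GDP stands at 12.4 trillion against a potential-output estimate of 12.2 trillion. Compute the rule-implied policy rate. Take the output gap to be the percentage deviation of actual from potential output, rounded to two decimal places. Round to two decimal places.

11.69%

Output gap = 100 × (12.4 − 12.2) / 12.2 = 1.64%.
R = 1.30 + 6.40 + 0.5 × (6.40 − 1.70) + 1 × 1.64
   = 1.30 + 6.4 + 2.35 + 1.64 = 11.69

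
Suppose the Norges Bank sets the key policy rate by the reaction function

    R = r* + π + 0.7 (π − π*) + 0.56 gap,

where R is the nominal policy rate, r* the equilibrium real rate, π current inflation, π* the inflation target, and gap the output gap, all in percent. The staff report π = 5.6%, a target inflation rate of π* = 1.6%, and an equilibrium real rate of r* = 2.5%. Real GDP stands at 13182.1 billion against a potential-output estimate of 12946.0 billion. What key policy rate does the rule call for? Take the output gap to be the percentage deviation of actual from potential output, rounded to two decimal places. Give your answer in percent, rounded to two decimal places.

Output gap = 100 × (13182.1 − 12946.0) / 12946.0 = 1.82%.
R = 2.50 + 5.60 + 0.7 × (5.60 − 1.60) + 0.56 × 1.82
   = 2.50 + 5.6 + 2.8 + 1.0192 = 11.92

11.92%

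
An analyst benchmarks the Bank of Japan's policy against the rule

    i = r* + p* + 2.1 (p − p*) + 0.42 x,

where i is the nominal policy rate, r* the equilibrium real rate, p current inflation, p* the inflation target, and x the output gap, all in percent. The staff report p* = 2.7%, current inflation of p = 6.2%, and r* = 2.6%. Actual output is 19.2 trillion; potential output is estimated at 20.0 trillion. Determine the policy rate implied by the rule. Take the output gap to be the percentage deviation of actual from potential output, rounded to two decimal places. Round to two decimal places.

10.97%

Output gap = 100 × (19.2 − 20.0) / 20.0 = -4.00%.
i = 2.60 + 2.70 + 2.1 × (6.20 − 2.70) + 0.42 × (-4.00)
   = 2.60 + 2.7 + 7.35 − 1.68 = 10.97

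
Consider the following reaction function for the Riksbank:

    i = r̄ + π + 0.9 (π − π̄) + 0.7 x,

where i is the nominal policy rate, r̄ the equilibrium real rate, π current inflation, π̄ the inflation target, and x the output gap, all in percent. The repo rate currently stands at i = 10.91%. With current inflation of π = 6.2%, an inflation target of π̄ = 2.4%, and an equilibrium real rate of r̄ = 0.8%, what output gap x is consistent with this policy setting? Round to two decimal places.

0.70%

0.7 x = 10.91 − 0.8 − 6.2 − 0.9 × (6.2 − 2.4) = 0.49
x = 0.49 / 0.7 = 0.70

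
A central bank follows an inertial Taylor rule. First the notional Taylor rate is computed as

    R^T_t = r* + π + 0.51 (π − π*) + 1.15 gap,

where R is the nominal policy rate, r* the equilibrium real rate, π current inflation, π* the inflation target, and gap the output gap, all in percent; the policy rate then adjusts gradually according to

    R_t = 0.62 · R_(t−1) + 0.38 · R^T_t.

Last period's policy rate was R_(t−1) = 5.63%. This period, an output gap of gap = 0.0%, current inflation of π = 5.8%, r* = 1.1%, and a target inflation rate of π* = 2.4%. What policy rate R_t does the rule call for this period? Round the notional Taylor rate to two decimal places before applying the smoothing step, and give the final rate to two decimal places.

R^T_t = 1.1 + 5.8 + 0.51 × (5.8 − 2.4) + 1.15 × 0.0
   = 1.1 + 5.8 + 1.734 + 0 = 8.63
R_t = 0.62 × 5.63 + 0.38 × 8.63 = 3.4906 + 3.2794 = 6.77

6.77%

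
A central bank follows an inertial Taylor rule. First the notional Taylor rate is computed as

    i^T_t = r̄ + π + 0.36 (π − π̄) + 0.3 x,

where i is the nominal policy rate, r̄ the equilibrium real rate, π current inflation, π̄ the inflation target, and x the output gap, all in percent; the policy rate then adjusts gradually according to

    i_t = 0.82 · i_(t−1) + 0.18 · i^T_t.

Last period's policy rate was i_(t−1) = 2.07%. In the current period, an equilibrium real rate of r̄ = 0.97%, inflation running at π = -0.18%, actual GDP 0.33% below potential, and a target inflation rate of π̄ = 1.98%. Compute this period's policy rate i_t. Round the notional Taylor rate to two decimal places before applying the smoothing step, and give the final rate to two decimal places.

1.68%

Output 0.33% below potential → x = -0.33.
i^T_t = 0.97 + (-0.18) + 0.36 × (-0.18 − 1.98) + 0.3 × (-0.33)
   = 0.97 − 0.18 − 0.7776 − 0.099 = -0.09
i_t = 0.82 × 2.07 + 0.18 × (-0.09) = 1.6974 − 0.0162 = 1.68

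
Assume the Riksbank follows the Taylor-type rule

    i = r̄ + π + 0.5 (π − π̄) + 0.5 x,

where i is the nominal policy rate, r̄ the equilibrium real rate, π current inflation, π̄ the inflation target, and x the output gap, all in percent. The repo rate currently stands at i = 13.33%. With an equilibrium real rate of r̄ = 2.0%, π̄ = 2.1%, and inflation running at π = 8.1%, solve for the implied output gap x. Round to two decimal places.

0.5 x = 13.33 − 2.0 − 8.1 − 0.5 × (8.1 − 2.1) = 0.23
x = 0.23 / 0.5 = 0.46

0.46%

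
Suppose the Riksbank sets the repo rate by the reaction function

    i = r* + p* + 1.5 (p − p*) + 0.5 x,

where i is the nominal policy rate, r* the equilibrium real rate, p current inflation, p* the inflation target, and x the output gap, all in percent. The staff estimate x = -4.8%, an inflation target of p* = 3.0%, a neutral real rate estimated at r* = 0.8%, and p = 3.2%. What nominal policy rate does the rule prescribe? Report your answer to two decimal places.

i = 0.8 + 3.0 + 1.5 × (3.2 − 3.0) + 0.5 × (-4.8)
   = 0.8 + 3 + 0.3 − 2.4 = 1.70

1.70%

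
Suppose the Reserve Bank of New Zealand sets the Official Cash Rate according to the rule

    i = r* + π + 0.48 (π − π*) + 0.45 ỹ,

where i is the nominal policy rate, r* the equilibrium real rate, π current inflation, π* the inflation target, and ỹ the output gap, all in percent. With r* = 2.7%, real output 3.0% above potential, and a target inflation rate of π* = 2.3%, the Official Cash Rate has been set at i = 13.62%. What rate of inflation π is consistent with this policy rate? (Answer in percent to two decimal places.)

7.21%

Output 3.0% above potential → ỹ = 3.0.
Collecting π: i = r* + (1 + 0.48) π − 0.48 π* + 0.45 ỹ
1.48 π = 13.62 − 2.7 + 0.48 × 2.3 − 0.45 × 3.0 = 10.674
π = 10.674 / 1.48 = 7.21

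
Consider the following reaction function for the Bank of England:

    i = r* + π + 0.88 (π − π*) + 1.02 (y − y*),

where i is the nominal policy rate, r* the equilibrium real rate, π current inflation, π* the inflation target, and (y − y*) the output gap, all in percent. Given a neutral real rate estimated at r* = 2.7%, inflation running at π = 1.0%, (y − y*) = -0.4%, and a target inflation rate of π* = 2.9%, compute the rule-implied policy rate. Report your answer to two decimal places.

1.62%

i = 2.7 + 1.0 + 0.88 × (1.0 − 2.9) + 1.02 × (-0.4)
   = 2.7 + 1 − 1.672 − 0.408 = 1.62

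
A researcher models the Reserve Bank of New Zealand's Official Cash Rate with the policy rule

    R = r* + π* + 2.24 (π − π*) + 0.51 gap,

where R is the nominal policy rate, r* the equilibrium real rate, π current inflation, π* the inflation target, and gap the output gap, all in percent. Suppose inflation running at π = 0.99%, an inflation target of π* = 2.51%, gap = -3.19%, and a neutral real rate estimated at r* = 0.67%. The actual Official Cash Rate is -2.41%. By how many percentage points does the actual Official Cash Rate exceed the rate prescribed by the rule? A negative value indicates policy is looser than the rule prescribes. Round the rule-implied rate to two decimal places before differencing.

-0.56 pp

R = 0.67 + 2.51 + 2.24 × (0.99 − 2.51) + 0.51 × (-3.19)
   = 0.67 + 2.51 − 3.4048 − 1.6269 = -1.85
Deviation = -2.41 − (-1.85) = -0.56 pp.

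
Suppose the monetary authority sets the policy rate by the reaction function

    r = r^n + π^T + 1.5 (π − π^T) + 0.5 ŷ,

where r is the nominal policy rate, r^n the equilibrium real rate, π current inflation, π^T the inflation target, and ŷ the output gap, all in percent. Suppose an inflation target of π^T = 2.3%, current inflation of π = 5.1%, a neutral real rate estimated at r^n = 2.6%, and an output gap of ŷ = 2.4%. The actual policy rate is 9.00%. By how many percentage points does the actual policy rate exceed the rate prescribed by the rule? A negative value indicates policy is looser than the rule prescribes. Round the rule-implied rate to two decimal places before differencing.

-1.30 pp

r = 2.6 + 2.3 + 1.5 × (5.1 − 2.3) + 0.5 × 2.4
   = 2.6 + 2.3 + 4.2 + 1.2 = 10.30
Deviation = 9.00 − 10.30 = -1.30 pp.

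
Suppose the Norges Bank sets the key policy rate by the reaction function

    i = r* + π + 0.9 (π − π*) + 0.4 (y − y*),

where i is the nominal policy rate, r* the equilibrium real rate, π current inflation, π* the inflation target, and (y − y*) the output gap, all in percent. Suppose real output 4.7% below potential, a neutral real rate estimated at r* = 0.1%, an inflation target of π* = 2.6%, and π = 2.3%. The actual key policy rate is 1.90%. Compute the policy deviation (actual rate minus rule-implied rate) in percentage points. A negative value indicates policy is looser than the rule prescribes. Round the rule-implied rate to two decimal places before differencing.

1.65 pp

Output 4.7% below potential → (y − y*) = -4.7.
i = 0.1 + 2.3 + 0.9 × (2.3 − 2.6) + 0.4 × (-4.7)
   = 0.1 + 2.3 − 0.27 − 1.88 = 0.25
Deviation = 1.90 − 0.25 = 1.65 pp.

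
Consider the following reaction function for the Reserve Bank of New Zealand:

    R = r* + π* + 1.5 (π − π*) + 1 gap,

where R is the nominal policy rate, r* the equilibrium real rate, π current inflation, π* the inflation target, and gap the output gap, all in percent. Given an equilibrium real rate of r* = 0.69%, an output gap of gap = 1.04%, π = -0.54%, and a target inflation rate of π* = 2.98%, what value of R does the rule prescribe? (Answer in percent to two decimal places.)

-0.57%

R = 0.69 + 2.98 + 1.5 × (-0.54 − 2.98) + 1 × 1.04
   = 0.69 + 2.98 − 5.28 + 1.04 = -0.57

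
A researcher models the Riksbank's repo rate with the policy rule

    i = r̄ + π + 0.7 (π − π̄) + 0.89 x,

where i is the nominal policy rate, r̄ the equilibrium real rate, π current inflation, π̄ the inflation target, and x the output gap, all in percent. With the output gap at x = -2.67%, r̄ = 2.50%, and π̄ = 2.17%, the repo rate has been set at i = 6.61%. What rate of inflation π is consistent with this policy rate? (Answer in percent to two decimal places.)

Collecting π: i = r̄ + (1 + 0.7) π − 0.7 π̄ + 0.89 x
1.7 π = 6.61 − 2.50 + 0.7 × 2.17 − 0.89 × (-2.67) = 8.0053
π = 8.0053 / 1.7 = 4.71

4.71%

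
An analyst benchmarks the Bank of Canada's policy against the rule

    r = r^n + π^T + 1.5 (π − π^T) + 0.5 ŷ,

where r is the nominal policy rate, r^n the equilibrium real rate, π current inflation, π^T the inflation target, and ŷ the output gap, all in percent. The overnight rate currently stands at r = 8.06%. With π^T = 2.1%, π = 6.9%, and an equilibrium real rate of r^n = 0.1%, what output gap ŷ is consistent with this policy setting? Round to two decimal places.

0.5 ŷ = 8.06 − 0.1 − 2.1 − 1.5 × (6.9 − 2.1) = -1.34
ŷ = -1.34 / 0.5 = -2.68

-2.68%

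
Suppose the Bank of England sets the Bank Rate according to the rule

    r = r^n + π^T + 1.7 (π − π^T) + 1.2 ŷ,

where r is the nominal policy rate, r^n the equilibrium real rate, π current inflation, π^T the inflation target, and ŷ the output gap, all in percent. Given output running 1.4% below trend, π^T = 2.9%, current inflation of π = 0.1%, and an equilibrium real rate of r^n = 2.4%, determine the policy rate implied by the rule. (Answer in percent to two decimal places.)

-1.14%

Output 1.4% below potential → ŷ = -1.4.
r = 2.4 + 2.9 + 1.7 × (0.1 − 2.9) + 1.2 × (-1.4)
   = 2.4 + 2.9 − 4.76 − 1.68 = -1.14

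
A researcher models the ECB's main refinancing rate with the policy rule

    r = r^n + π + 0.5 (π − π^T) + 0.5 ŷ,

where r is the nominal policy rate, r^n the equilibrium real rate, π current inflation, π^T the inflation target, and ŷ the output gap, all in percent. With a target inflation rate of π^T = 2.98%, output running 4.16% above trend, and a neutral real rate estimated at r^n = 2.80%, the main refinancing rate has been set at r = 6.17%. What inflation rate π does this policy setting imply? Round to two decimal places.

Output 4.16% above potential → ŷ = 4.16.
Collecting π: r = r^n + (1 + 0.5) π − 0.5 π^T + 0.5 ŷ
1.5 π = 6.17 − 2.80 + 0.5 × 2.98 − 0.5 × 4.16 = 2.78
π = 2.78 / 1.5 = 1.85

1.85%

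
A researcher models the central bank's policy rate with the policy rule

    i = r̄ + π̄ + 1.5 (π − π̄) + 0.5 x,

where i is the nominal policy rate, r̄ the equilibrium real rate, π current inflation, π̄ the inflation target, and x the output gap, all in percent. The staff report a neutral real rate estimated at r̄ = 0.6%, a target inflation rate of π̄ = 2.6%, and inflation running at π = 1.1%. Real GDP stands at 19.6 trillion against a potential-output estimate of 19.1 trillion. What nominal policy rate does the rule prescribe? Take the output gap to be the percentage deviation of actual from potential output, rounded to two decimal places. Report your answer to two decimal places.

Output gap = 100 × (19.6 − 19.1) / 19.1 = 2.62%.
i = 0.60 + 2.60 + 1.5 × (1.10 − 2.60) + 0.5 × 2.62
   = 0.60 + 2.6 − 2.25 + 1.31 = 2.26

2.26%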